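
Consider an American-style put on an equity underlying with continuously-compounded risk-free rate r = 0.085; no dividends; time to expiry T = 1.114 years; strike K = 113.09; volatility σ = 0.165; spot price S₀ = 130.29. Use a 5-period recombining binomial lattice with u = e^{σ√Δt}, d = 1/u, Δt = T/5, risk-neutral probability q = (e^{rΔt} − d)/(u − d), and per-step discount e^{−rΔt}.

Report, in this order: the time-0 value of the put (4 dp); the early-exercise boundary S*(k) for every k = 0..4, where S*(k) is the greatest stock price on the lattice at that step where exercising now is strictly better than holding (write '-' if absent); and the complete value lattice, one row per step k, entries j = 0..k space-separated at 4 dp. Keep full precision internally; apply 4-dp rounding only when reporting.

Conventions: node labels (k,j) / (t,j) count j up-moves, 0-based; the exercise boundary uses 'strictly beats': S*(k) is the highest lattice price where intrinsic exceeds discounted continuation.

params: Δt=0.22280 u=1.08100 d=0.92507 q=0.60315 e^(-rΔt)=0.98124
t_5 payoffs: 24.8245 9.9472 0.0000 0.0000 0.0000 0.0000
t_4: node(4,0) S=95.4146 payoff=17.6754 vs cont=15.5539 → 17.6754 [stop]  node(4,1) S=111.4969 payoff=1.5931 vs cont=3.8735 → 3.8735 [wait]  node(4,2) S=130.2900 payoff=0.0000 vs cont=0.0000 → 0.0000 [wait]  node(4,3) S=152.2507 payoff=0.0000 vs cont=0.0000 → 0.0000 [wait]  node(4,4) S=177.9129 payoff=0.0000 vs cont=0.0000 → 0.0000 [wait]  ⇒ S*(4)=95.4146
t_3: node(3,0) S=103.1428 payoff=9.9472 vs cont=9.1753 → 9.9472 [stop]  node(3,1) S=120.5277 payoff=0.0000 vs cont=1.5083 → 1.5083 [wait]  node(3,2) S=140.8430 payoff=0.0000 vs cont=0.0000 → 0.0000 [wait]  node(3,3) S=164.5824 payoff=0.0000 vs cont=0.0000 → 0.0000 [wait]  ⇒ S*(3)=103.1428
t_2: node(2,0) S=111.4969 payoff=1.5931 vs cont=4.7661 → 4.7661 [wait]  node(2,1) S=130.2900 payoff=0.0000 vs cont=0.5873 → 0.5873 [wait]  node(2,2) S=152.2507 payoff=0.0000 vs cont=0.0000 → 0.0000 [wait]  ⇒ S*(2)=-
t_1: node(1,0) S=120.5277 payoff=0.0000 vs cont=2.2036 → 2.2036 [wait]  node(1,1) S=140.8430 payoff=0.0000 vs cont=0.2287 → 0.2287 [wait]  ⇒ S*(1)=-
t_0: node(0,0) S=130.2900 payoff=0.0000 vs cont=0.9934 → 0.9934 [wait]  ⇒ S*(0)=-

price = 0.9934
boundary = - - - 103.1428 95.4146
tree:
0.9934
2.2036 0.2287
4.7661 0.5873 0.0000
9.9472 1.5083 0.0000 0.0000
17.6754 3.8735 0.0000 0.0000 0.0000
24.8245 9.9472 0.0000 0.0000 0.0000 0.0000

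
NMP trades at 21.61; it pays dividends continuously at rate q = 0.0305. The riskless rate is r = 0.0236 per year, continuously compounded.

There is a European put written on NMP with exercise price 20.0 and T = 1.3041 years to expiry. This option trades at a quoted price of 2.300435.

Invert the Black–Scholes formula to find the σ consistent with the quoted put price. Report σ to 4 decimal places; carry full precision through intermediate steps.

sigma = 0.3229

At σ = 0.3229 the Black–Scholes value reproduces the quote:
σ√T = 0.3229·√1.3041 = 0.368743
d₁ = (ln(S/K) + (r−q+σ²/2)T) / (σ√T) = (ln(21.61/20.0) + (0.0236−0.0305+0.3229²/2)·1.3041) / 0.368743 = (0.077424 + 0.058987) / 0.368743 = 0.369936
d₂ = d₁ − σ√T = 0.369936 − 0.368743 = 0.001193
e^{−rT} = 0.969692
e^{−qT} = 0.961006
N(−d₁) = 0.355715,  N(−d₂) = 0.499524
V = K·e^{−rT}·N(−d₂) − S·e^{−qT}·N(−d₁) = 9.687688 − 7.387253 = 2.300435 (the quoted price), and the Black–Scholes price is strictly increasing in σ, so σ is unique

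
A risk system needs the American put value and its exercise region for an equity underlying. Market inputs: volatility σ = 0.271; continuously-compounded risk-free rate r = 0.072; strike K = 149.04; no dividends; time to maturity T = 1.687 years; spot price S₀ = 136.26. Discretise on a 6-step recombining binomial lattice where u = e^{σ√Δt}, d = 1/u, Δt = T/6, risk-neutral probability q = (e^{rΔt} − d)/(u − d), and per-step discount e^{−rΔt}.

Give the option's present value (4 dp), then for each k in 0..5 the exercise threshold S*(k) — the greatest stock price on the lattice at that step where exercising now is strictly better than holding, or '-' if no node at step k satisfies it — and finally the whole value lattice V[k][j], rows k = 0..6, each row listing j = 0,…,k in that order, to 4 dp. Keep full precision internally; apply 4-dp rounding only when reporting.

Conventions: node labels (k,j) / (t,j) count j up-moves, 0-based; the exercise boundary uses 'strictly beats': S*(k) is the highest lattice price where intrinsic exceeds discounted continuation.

Δt=0.28117  u=1.15454  d=0.86615  q=0.53505  discount=0.97996
step 6 (expiry): payoffs max(K−S,0) = 91.5060 72.3499 46.8158 12.7800 0.0000 0.0000 0.0000
step 5: (k=5,j=0): S=66.4250, K−S=82.6150, hold=79.6281 ⇒ V=82.6150 exercise | (k=5,j=1): S=88.5414, K−S=60.4986, hold=57.5118 ⇒ V=60.4986 exercise | (k=5,j=2): S=118.0215, K−S=31.0185, hold=28.0317 ⇒ V=31.0185 exercise | (k=5,j=3): S=157.3170, K−S=0.0000, hold=5.8230 ⇒ V=5.8230 continue | (k=5,j=4): S=209.6961, K−S=0.0000, hold=0.0000 ⇒ V=0.0000 continue | (k=5,j=5): S=279.5149, K−S=0.0000, hold=0.0000 ⇒ V=0.0000 continue  boundary S*=118.0215
step 4: (k=4,j=0): S=76.6901, K−S=72.3499, hold=69.3631 ⇒ V=72.3499 exercise | (k=4,j=1): S=102.2242, K−S=46.8158, hold=43.8290 ⇒ V=46.8158 exercise | (k=4,j=2): S=136.2600, K−S=12.7800, hold=17.1862 ⇒ V=17.1862 continue | (k=4,j=3): S=181.6281, K−S=0.0000, hold=2.6531 ⇒ V=2.6531 continue | (k=4,j=4): S=242.1016, K−S=0.0000, hold=0.0000 ⇒ V=0.0000 continue  boundary S*=102.2242
step 3: (k=3,j=0): S=88.5414, K−S=60.4986, hold=57.5118 ⇒ V=60.4986 exercise | (k=3,j=1): S=118.0215, K−S=31.0185, hold=30.3420 ⇒ V=31.0185 exercise | (k=3,j=2): S=157.3170, K−S=0.0000, hold=9.2217 ⇒ V=9.2217 continue | (k=3,j=3): S=209.6961, K−S=0.0000, hold=1.2089 ⇒ V=1.2089 continue  boundary S*=118.0215
step 2: (k=2,j=0): S=102.2242, K−S=46.8158, hold=43.8290 ⇒ V=46.8158 exercise | (k=2,j=1): S=136.2600, K−S=12.7800, hold=18.9682 ⇒ V=18.9682 continue | (k=2,j=2): S=181.6281, K−S=0.0000, hold=4.8355 ⇒ V=4.8355 continue  boundary S*=102.2242
step 1: (k=1,j=0): S=118.0215, K−S=31.0185, hold=31.2763 ⇒ V=31.2763 continue | (k=1,j=1): S=157.3170, K−S=0.0000, hold=11.1779 ⇒ V=11.1779 continue  boundary S*=-
step 0: (k=0,j=0): S=136.2600, K−S=12.7800, hold=20.1114 ⇒ V=20.1114 continue  boundary S*=-

price = 20.1114
boundary = - - 102.2242 118.0215 102.2242 118.0215
tree:
20.1114
31.2763 11.1779
46.8158 18.9682 4.8355
60.4986 31.0185 9.2217 1.2089
72.3499 46.8158 17.1862 2.6531 0.0000
82.6150 60.4986 31.0185 5.8230 0.0000 0.0000
91.5060 72.3499 46.8158 12.7800 0.0000 0.0000 0.0000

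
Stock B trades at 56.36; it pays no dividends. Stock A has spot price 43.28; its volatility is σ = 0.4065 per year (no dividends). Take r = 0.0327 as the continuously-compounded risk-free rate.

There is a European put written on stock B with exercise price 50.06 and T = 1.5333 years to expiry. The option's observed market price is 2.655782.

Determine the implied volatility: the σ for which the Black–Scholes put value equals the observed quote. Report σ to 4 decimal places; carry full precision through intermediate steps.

sigma = 0.2370

At σ = 0.2370 the Black–Scholes value reproduces the quote:
σ√T = 0.237·√1.5333 = 0.293469
d₁ = (ln(S/K) + (r+σ²/2)T) / (σ√T) = (ln(56.36/50.06) + (0.0327+0.237²/2)·1.5333) / 0.293469 = (0.118537 + 0.093201) / 0.293469 = 0.721502
d₂ = d₁ − σ√T = 0.721502 − 0.293469 = 0.428033
e^{−rT} = 0.951097
N(−d₁) = 0.235300,  N(−d₂) = 0.334314
V = K·e^{−rT}·N(−d₂) − S·N(−d₁) = 15.917312 − 13.261530 = 2.655782 (matching the quote); vega is positive throughout, so no other σ reproduces this price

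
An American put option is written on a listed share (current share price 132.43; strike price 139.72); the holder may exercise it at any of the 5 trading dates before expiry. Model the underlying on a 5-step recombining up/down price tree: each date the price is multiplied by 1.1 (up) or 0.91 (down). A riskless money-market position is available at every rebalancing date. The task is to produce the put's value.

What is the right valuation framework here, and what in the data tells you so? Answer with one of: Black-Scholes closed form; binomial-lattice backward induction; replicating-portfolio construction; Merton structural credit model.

framework: binomial-lattice backward induction

Key observation: the defining feature is the embedded early-exercise option across 5 discrete dates on the spot-132.43 tree; pricing the strike-139.72 put means working backward with an exercise test at every node.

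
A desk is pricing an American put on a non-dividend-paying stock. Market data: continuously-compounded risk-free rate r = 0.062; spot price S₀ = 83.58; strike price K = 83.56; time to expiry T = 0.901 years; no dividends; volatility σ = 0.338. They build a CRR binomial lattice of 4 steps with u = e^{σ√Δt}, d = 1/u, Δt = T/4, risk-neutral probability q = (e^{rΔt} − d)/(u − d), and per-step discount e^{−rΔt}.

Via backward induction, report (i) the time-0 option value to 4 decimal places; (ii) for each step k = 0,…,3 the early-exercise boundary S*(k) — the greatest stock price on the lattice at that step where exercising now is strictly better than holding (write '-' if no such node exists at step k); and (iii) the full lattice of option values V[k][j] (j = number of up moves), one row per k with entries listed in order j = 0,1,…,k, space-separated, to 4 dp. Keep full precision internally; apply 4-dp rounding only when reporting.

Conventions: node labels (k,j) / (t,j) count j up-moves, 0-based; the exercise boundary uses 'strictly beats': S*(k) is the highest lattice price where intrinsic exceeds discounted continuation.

price = 8.4347
boundary = - - 60.6410 71.1925
tree:
8.4347
14.2251 2.9632
22.9190 6.0537 0.0000
31.9067 12.3675 0.0000 0.0000
39.5623 22.9190 0.0000 0.0000 0.0000

Δt=0.22525  u=1.17400  d=0.85179  q=0.50363  discount=0.98613
step 4 (expiry): payoffs max(K−S,0) = 39.5623 22.9190 0.0000 0.0000 0.0000
step 3: (k=3,j=0): S=51.6533, K−S=31.9067, hold=30.7478 ⇒ V=31.9067 exercise | (k=3,j=1): S=71.1925, K−S=12.3675, hold=11.2186 ⇒ V=12.3675 exercise | (k=3,j=2): S=98.1229, K−S=0.0000, hold=0.0000 ⇒ V=0.0000 continue | (k=3,j=3): S=135.2404, K−S=0.0000, hold=0.0000 ⇒ V=0.0000 continue  boundary S*=71.1925
step 2: (k=2,j=0): S=60.6410, K−S=22.9190, hold=21.7602 ⇒ V=22.9190 exercise | (k=2,j=1): S=83.5800, K−S=0.0000, hold=6.0537 ⇒ V=6.0537 continue | (k=2,j=2): S=115.1963, K−S=0.0000, hold=0.0000 ⇒ V=0.0000 continue  boundary S*=60.6410
step 1: (k=1,j=0): S=71.1925, K−S=12.3675, hold=14.2251 ⇒ V=14.2251 continue | (k=1,j=1): S=98.1229, K−S=0.0000, hold=2.9632 ⇒ V=2.9632 continue  boundary S*=-
step 0: (k=0,j=0): S=83.5800, K−S=0.0000, hold=8.4347 ⇒ V=8.4347 continue  boundary S*=-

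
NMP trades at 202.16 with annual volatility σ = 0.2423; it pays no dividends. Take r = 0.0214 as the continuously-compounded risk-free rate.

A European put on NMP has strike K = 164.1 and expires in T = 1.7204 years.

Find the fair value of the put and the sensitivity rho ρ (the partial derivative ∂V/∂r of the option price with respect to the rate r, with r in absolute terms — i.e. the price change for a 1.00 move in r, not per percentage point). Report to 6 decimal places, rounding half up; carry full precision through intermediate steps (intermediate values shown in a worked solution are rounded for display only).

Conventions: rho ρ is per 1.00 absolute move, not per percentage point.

price = 7.120381
ρ = -73.430813

σ√T = 0.2423·√1.7204 = 0.317810
d₁ = (ln(S/K) + (r+σ²/2)T) / (σ√T) = (ln(202.16/164.1) + (0.0214+0.2423²/2)·1.7204) / 0.317810 = (0.208583 + 0.087318) / 0.317810 = 0.931064
d₂ = d₁ − σ√T = 0.931064 − 0.317810 = 0.613253
e^{−rT} = 0.963853
N(−d₁) = 0.175910,  N(−d₂) = 0.269854
Put price V = K·e^{−rT}·N(−d₂) − S·N(−d₁) = 42.682407 − 35.562026 = 7.120381
ρ = −K·T·e^{−rT}·N(−d₂) = -73.430813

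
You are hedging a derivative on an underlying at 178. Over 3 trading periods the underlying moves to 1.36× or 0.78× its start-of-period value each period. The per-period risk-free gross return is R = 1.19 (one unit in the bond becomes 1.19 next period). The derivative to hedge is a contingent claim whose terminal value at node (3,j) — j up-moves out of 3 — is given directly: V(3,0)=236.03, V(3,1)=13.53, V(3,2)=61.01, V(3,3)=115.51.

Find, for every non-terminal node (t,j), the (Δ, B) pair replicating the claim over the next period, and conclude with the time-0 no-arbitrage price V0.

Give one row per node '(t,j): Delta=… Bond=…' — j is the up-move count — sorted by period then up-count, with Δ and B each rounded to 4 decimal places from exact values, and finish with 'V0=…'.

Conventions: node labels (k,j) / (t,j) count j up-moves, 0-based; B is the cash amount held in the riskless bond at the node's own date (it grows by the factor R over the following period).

(0,0): Delta=0.1901 Bond=11.2705
(1,0): Delta=-0.3303 Bond=85.6663
(1,1): Delta=0.3139 Bond=-16.5472
(2,0): Delta=-3.5424 Bond=449.7934
(2,1): Delta=0.4335 Bond=-42.2877
(2,2): Delta=0.2854 Bond=-10.3219
V0=45.1105

No-arbitrage ⇒ martingale measure with p* = (R−d)/(u−d) = 0.7069.
Terminal payoffs: V(3,0)=236.0300, V(3,1)=13.5300, V(3,2)=61.0100, V(3,3)=115.5100
(2,0): S=108.2952. Δ = (V_up−V_dn)/(S_up−S_dn) = (13.5300−236.0300)/(147.2815−84.4703) = -3.5424. V = [p*·13.5300 + (1−p*)·236.0300]/1.19 = 66.1727. B = V − Δ·S = 449.7934.
(2,1): S=188.8224. Δ = (V_up−V_dn)/(S_up−S_dn) = (61.0100−13.5300)/(256.7985−147.2815) = 0.4335. V = [p*·61.0100 + (1−p*)·13.5300]/1.19 = 39.5743. B = V − Δ·S = -42.2877.
(2,2): S=329.2288. Δ = (V_up−V_dn)/(S_up−S_dn) = (115.5100−61.0100)/(447.7512−256.7985) = 0.2854. V = [p*·115.5100 + (1−p*)·61.0100]/1.19 = 83.6436. B = V − Δ·S = -10.3219.
(1,0): S=138.8400. Δ = (V_up−V_dn)/(S_up−S_dn) = (39.5743−66.1727)/(188.8224−108.2952) = -0.3303. V = [p*·39.5743 + (1−p*)·66.1727]/1.19 = 39.8071. B = V − Δ·S = 85.6663.
(1,1): S=242.0800. Δ = (V_up−V_dn)/(S_up−S_dn) = (83.6436−39.5743)/(329.2288−188.8224) = 0.3139. V = [p*·83.6436 + (1−p*)·39.5743]/1.19 = 59.4342. B = V − Δ·S = -16.5472.
(0,0): S=178.0000. Δ = (V_up−V_dn)/(S_up−S_dn) = (59.4342−39.8071)/(242.0800−138.8400) = 0.1901. V = [p*·59.4342 + (1−p*)·39.8071]/1.19 = 45.1105. B = V − Δ·S = 11.2705.
Sanity check at the root: Δ(0,0)·S0 + B(0,0) reproduces V0 = 45.1105.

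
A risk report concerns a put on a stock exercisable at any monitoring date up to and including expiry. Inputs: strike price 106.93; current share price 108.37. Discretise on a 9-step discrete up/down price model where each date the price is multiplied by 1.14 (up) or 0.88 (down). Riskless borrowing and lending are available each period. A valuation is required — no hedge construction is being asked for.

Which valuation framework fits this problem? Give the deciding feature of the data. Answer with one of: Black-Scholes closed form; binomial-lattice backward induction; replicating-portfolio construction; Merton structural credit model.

Key observation: early exercise of the strike-106.93 put must be checked at each of the 9 dates (spot 108.37), which forces a node-by-node comparison of intrinsic and continuation value backward from expiry.

framework: binomial-lattice backward induction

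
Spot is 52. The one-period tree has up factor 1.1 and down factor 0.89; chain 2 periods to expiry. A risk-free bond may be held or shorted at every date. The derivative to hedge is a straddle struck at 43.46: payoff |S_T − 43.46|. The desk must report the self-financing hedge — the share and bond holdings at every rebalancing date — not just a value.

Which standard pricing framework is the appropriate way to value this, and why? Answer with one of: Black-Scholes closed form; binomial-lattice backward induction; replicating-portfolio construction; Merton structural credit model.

framework: replicating-portfolio construction

Key observation: the task asks for the hedge itself — share and bond holdings at every node of the 2-period tree on spot 52 with factors 1.1/0.89 — which is exactly what the replicating-portfolio construction produces.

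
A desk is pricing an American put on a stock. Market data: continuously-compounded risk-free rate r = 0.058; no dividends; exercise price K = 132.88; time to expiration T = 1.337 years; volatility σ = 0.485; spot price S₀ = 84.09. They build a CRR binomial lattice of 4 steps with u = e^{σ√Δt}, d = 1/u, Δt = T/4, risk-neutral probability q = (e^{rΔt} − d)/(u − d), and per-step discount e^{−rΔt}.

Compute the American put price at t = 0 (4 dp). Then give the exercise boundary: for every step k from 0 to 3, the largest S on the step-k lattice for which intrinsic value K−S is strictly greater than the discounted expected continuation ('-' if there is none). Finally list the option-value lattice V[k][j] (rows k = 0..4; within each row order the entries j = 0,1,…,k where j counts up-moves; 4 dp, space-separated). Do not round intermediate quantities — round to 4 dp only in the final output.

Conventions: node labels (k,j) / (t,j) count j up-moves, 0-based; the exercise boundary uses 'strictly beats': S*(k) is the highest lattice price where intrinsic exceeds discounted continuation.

Δt=0.33425  u=1.32366  d=0.75548  q=0.46481  discount=0.98080
step 4 (expiry): payoffs max(K−S,0) = 105.4870 84.8854 48.7900 0.0000 0.0000
step 3: (k=3,j=0): S=36.2590, K−S=96.6210, hold=94.0697 ⇒ V=96.6210 exercise | (k=3,j=1): S=63.5285, K−S=69.3515, hold=66.8003 ⇒ V=69.3515 exercise | (k=3,j=2): S=111.3065, K−S=21.5735, hold=25.6106 ⇒ V=25.6106 continue | (k=3,j=3): S=195.0170, K−S=0.0000, hold=0.0000 ⇒ V=0.0000 continue  boundary S*=63.5285
step 2: (k=2,j=0): S=47.9946, K−S=84.8854, hold=82.3341 ⇒ V=84.8854 exercise | (k=2,j=1): S=84.0900, K−S=48.7900, hold=48.0792 ⇒ V=48.7900 exercise | (k=2,j=2): S=147.3318, K−S=0.0000, hold=13.4434 ⇒ V=13.4434 continue  boundary S*=84.0900
step 1: (k=1,j=0): S=63.5285, K−S=69.3515, hold=66.8003 ⇒ V=69.3515 exercise | (k=1,j=1): S=111.3065, K−S=21.5735, hold=31.7393 ⇒ V=31.7393 continue  boundary S*=63.5285
step 0: (k=0,j=0): S=84.0900, K−S=48.7900, hold=50.8731 ⇒ V=50.8731 continue  boundary S*=-

price = 50.8731
boundary = - 63.5285 84.0900 63.5285
tree:
50.8731
69.3515 31.7393
84.8854 48.7900 13.4434
96.6210 69.3515 25.6106 0.0000
105.4870 84.8854 48.7900 0.0000 0.0000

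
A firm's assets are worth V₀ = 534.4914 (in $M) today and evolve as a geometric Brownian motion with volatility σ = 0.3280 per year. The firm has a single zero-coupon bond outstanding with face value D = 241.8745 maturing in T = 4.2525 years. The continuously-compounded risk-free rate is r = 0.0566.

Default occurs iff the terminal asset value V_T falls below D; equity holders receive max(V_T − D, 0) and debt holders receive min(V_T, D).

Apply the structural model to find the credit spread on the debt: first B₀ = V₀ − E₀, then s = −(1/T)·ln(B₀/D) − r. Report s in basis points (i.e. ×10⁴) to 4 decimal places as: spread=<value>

Equity is a call on the firm's assets struck at D = 241.8745:
d₁ = [ln(V₀/D) + (r + σ²/2)T] / (σ√T)
   = [ln(534.4914/241.8745) + (0.0566 + 0.5·0.3280²)·4.2525] / (0.3280·√4.2525)
   = [0.792897 + 0.469442] / 0.676388 = 1.866293
d₂ = d₁ − σ√T = 1.866293 − 0.676388 = 1.189905
N(d₁) = 0.969000,  N(d₂) = 0.882958,  e^(−rT) = 0.786084
E₀ = V₀·N(d₁) − D·e^(−rT)·N(d₂)
   = 534.4914·0.969000 − 241.8745·0.786084·0.882958 = 350.041976
B₀ = V₀ − E₀ = 534.4914 − 350.041976 = 184.449424
spread = −(1/T)·ln(B₀/D) − r = −(1/4.2525)·ln(184.449424/241.8745) − 0.0566 = 0.00713749
in basis points: 0.00713749 × 10⁴ = 71.3749 bp

spread=71.3749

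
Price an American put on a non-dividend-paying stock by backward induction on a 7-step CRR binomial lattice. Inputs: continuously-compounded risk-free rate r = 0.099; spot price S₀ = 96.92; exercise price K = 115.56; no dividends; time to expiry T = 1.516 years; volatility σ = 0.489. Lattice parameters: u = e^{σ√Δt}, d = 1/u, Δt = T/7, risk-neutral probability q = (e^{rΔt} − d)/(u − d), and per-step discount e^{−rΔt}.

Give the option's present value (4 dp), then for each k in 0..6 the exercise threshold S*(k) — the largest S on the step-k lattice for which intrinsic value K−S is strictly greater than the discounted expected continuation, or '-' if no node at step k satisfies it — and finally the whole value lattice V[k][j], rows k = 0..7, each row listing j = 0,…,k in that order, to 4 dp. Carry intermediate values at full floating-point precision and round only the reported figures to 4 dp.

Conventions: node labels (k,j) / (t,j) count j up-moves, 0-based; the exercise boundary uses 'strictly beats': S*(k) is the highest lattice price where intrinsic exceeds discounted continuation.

Δt=0.21657  u=1.25554  d=0.79647  q=0.49056  discount=0.97879
step 7 (expiry): payoffs max(K−S,0) = 95.8541 84.4960 66.5911 38.3662 0.0000 0.0000 0.0000 0.0000
step 6: (k=6,j=0): S=24.7415, K−S=90.8185, hold=88.3672 ⇒ V=90.8185 exercise | (k=6,j=1): S=39.0022, K−S=76.5578, hold=74.1065 ⇒ V=76.5578 exercise | (k=6,j=2): S=61.4824, K−S=54.0776, hold=51.6263 ⇒ V=54.0776 exercise | (k=6,j=3): S=96.9200, K−S=18.6400, hold=19.1307 ⇒ V=19.1307 continue | (k=6,j=4): S=152.7832, K−S=0.0000, hold=0.0000 ⇒ V=0.0000 continue | (k=6,j=5): S=240.8452, K−S=0.0000, hold=0.0000 ⇒ V=0.0000 continue | (k=6,j=6): S=379.6647, K−S=0.0000, hold=0.0000 ⇒ V=0.0000 continue  boundary S*=61.4824
step 5: (k=5,j=0): S=31.0640, K−S=84.4960, hold=82.0447 ⇒ V=84.4960 exercise | (k=5,j=1): S=48.9689, K−S=66.5911, hold=64.1398 ⇒ V=66.5911 exercise | (k=5,j=2): S=77.1938, K−S=38.3662, hold=36.1505 ⇒ V=38.3662 exercise | (k=5,j=3): S=121.6871, K−S=0.0000, hold=9.5392 ⇒ V=9.5392 continue | (k=5,j=4): S=191.8257, K−S=0.0000, hold=0.0000 ⇒ V=0.0000 continue | (k=5,j=5): S=302.3911, K−S=0.0000, hold=0.0000 ⇒ V=0.0000 continue  boundary S*=77.1938
step 4: (k=4,j=0): S=39.0022, K−S=76.5578, hold=74.1065 ⇒ V=76.5578 exercise | (k=4,j=1): S=61.4824, K−S=54.0776, hold=51.6263 ⇒ V=54.0776 exercise | (k=4,j=2): S=96.9200, K−S=18.6400, hold=23.7109 ⇒ V=23.7109 continue | (k=4,j=3): S=152.7832, K−S=0.0000, hold=4.7565 ⇒ V=4.7565 continue | (k=4,j=4): S=240.8452, K−S=0.0000, hold=0.0000 ⇒ V=0.0000 continue  boundary S*=61.4824
step 3: (k=3,j=0): S=48.9689, K−S=66.5911, hold=64.1398 ⇒ V=66.5911 exercise | (k=3,j=1): S=77.1938, K−S=38.3662, hold=38.3498 ⇒ V=38.3662 exercise | (k=3,j=2): S=121.6871, K−S=0.0000, hold=14.1069 ⇒ V=14.1069 continue | (k=3,j=3): S=191.8257, K−S=0.0000, hold=2.3718 ⇒ V=2.3718 continue  boundary S*=77.1938
step 2: (k=2,j=0): S=61.4824, K−S=54.0776, hold=51.6263 ⇒ V=54.0776 exercise | (k=2,j=1): S=96.9200, K−S=18.6400, hold=25.9042 ⇒ V=25.9042 continue | (k=2,j=2): S=152.7832, K−S=0.0000, hold=8.1730 ⇒ V=8.1730 continue  boundary S*=61.4824
step 1: (k=1,j=0): S=77.1938, K−S=38.3662, hold=39.4029 ⇒ V=39.4029 continue | (k=1,j=1): S=121.6871, K−S=0.0000, hold=16.8410 ⇒ V=16.8410 continue  boundary S*=-
step 0: (k=0,j=0): S=96.9200, K−S=18.6400, hold=27.7338 ⇒ V=27.7338 continue  boundary S*=-

price = 27.7338
boundary = - - 61.4824 77.1938 61.4824 77.1938 61.4824
tree:
27.7338
39.4029 16.8410
54.0776 25.9042 8.1730
66.5911 38.3662 14.1069 2.3718
76.5578 54.0776 23.7109 4.7565 0.0000
84.4960 66.5911 38.3662 9.5392 0.0000 0.0000
90.8185 76.5578 54.0776 19.1307 0.0000 0.0000 0.0000
95.8541 84.4960 66.5911 38.3662 0.0000 0.0000 0.0000 0.0000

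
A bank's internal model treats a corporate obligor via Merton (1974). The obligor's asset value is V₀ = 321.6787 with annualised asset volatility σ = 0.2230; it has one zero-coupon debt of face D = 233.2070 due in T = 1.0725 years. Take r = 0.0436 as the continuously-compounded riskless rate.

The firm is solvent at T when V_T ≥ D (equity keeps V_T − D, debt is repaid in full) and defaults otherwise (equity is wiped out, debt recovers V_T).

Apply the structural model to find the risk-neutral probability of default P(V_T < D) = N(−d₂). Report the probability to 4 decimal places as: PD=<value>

PD=0.0695

Apply the equity-as-call identities (strike 233.2070, horizon 1.0725 years):
d₁ = [ln(V₀/D) + (r + σ²/2)T] / (σ√T)
   = [ln(321.6787/233.2070) + (0.0436 + 0.5·0.2230²)·1.0725] / (0.2230·√1.0725)
   = [0.321627 + 0.073428] / 0.230942 = 1.710622
d₂ = d₁ − σ√T = 1.710622 − 0.230942 = 1.479679
risk-neutral PD = N(−d₂) = N(-1.479679) = 0.069479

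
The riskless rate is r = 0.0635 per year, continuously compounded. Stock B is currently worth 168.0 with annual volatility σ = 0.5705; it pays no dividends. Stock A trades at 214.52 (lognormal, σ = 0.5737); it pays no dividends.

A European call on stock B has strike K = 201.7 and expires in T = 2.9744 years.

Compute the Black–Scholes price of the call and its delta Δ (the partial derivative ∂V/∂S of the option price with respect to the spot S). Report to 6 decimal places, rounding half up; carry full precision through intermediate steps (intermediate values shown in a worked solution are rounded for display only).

σ√T = 0.5705·√2.9744 = 0.983910
d₁ = (ln(S/K) + (r+σ²/2)T) / (σ√T) = (ln(168.0/201.7) + (0.0635+0.5705²/2)·2.9744) / 0.983910 = (-0.182817 + 0.672914) / 0.983910 = 0.498111
d₂ = d₁ − σ√T = 0.498111 − 0.983910 = -0.485799
e^{−rT} = 0.827890
N(d₁) = 0.690797,  N(d₂) = 0.313555
Call price V = S·N(d₁) − K·e^{−rT}·N(d₂) = 116.053909 − 52.359117 = 63.694792
Δ = N(d₁) = 0.690797

price = 63.694792
Δ = 0.690797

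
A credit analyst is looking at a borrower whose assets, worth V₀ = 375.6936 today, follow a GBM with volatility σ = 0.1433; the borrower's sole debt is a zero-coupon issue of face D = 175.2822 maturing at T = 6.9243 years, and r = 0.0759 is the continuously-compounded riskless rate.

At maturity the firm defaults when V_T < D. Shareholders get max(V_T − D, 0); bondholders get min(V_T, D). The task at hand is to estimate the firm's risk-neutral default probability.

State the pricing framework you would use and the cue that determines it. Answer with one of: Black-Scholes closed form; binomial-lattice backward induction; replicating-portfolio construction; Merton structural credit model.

framework: Merton structural credit model

Key observation: a levered firm with one bullet debt due at 6.9243 years is the canonical structural-credit setup: equity is a call on the firm's assets struck at the face value.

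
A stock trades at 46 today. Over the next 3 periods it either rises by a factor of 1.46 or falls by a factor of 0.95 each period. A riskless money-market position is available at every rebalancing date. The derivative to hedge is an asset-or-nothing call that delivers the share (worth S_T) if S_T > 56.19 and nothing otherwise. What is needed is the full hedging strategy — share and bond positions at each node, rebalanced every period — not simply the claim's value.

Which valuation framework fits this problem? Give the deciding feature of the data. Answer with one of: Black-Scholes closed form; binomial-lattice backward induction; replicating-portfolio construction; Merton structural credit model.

framework: replicating-portfolio construction

Key observation: the mandate to exhibit the hedge at every date and state singles out the replicating-portfolio construction on the 3-period tree with factors 1.46 and 0.95 from 46.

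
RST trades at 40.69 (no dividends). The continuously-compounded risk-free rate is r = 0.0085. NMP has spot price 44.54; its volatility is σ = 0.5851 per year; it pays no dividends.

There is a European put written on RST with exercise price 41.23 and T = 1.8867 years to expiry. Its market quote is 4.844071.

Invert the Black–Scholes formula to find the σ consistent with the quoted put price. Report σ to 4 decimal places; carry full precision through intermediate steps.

At σ = 0.2210 the Black–Scholes value reproduces the quote:
σ√T = 0.221·√1.8867 = 0.303559
d₁ = (ln(S/K) + (r+σ²/2)T) / (σ√T) = (ln(40.69/41.23) + (0.0085+0.221²/2)·1.8867) / 0.303559 = (-0.013184 + 0.062111) / 0.303559 = 0.161179
d₂ = d₁ − σ√T = 0.161179 − 0.303559 = -0.142381
e^{−rT} = 0.984091
N(−d₁) = 0.435976,  N(−d₂) = 0.556610
V = K·e^{−rT}·N(−d₂) − S·N(−d₁) = 22.583947 − 17.739876 = 4.844071 (matching the quote); vega is positive throughout, so no other σ reproduces this price

sigma = 0.2210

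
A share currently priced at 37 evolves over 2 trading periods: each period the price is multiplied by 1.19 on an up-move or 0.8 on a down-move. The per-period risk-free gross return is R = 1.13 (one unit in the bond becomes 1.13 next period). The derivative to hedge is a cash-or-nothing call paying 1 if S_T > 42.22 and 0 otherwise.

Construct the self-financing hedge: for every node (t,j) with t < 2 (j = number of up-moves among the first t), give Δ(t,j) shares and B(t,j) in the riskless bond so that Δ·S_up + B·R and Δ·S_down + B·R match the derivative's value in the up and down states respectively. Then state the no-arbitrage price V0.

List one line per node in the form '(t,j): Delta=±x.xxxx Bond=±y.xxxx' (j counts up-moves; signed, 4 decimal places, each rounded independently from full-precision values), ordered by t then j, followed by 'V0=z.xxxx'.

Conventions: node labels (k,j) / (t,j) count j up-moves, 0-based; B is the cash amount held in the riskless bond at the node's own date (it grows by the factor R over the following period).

(0,0): Delta=0.0519 Bond=-1.3593
(1,0): Delta=0.0000 Bond=0.0000
(1,1): Delta=0.0582 Bond=-1.8153
V0=0.5607

Since d<R<u, set p* = (R−d)/(u−d) = 0.8462; price each node as the discounted p*-expectation of its children.
Terminal payoffs: V(2,0)=0.0000, V(2,1)=0.0000, V(2,2)=1.0000
  t=1,j=0: stock 29.6000 → up 35.2240 (V=0.0000), down 23.6800 (V=0.0000). Price 0.0000; hedge Δ=0.0000, bond B=0.0000.
  t=1,j=1: stock 44.0300 → up 52.3957 (V=1.0000), down 35.2240 (V=0.0000). Price 0.7488; hedge Δ=0.0582, bond B=-1.8153.
  t=0,j=0: stock 37.0000 → up 44.0300 (V=0.7488), down 29.6000 (V=0.0000). Price 0.5607; hedge Δ=0.0519, bond B=-1.3593.
Sanity check at the root: Δ(0,0)·S0 + B(0,0) reproduces V0 = 0.5607.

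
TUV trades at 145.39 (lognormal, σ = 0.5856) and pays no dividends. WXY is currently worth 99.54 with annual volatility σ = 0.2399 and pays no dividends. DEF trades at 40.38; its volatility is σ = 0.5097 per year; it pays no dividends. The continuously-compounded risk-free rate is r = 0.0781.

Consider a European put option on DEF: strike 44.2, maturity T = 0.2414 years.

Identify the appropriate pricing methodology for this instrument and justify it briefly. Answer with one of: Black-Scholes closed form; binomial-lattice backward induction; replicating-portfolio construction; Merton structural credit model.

Key observation: the instrument is a plain European put (strike 44.2) on a lognormal asset; the exact continuous-time formula applies directly.

framework: Black-Scholes closed form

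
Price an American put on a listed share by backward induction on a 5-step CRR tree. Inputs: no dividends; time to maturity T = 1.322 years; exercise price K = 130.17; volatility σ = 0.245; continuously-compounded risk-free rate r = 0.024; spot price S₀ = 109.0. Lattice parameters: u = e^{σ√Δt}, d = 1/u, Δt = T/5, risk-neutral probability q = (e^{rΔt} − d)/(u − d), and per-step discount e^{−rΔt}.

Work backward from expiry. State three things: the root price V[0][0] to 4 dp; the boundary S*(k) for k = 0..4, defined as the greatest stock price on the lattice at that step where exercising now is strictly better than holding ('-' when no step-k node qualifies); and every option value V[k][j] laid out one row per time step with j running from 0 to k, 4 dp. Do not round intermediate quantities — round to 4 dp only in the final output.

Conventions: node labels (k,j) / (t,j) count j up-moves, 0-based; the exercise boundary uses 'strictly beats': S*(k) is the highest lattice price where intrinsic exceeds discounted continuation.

Δt=0.26440, u=1.13426, d=0.88163, q=0.49375, disc=e^(-rΔt)=0.99367
k=5 terminal: V=max(K-S,0) → 72.1113 55.4751 34.0719 6.5359 0.0000 0.0000
k=4: j=0 S=65.8536 intr=64.3164 cont=63.4931 V=64.3164[EX]; j=1 S=84.7233 intr=45.4467 cont=44.6233 V=45.4467[EX]; j=2 S=109.0000 intr=21.1700 cont=20.3466 V=21.1700[EX]; j=3 S=140.2330 intr=0.0000 cont=3.2879 V=3.2879[hold]; j=4 S=180.4155 intr=0.0000 cont=0.0000 V=0.0000[hold]  S*(4)=109.0000
k=3: j=0 S=74.6949 intr=55.4751 cont=54.6517 V=55.4751[EX]; j=1 S=96.0981 intr=34.0719 cont=33.2485 V=34.0719[EX]; j=2 S=123.6341 intr=6.5359 cont=12.2627 V=12.2627[hold]; j=3 S=159.0604 intr=0.0000 cont=1.6540 V=1.6540[hold]  S*(3)=96.0981
k=2: j=0 S=84.7233 intr=45.4467 cont=44.6233 V=45.4467[EX]; j=1 S=109.0000 intr=21.1700 cont=23.1563 V=23.1563[hold]; j=2 S=140.2330 intr=0.0000 cont=6.9803 V=6.9803[hold]  S*(2)=84.7233
k=1: j=0 S=96.0981 intr=34.0719 cont=34.2231 V=34.2231[hold]; j=1 S=123.6341 intr=6.5359 cont=15.0735 V=15.0735[hold]  S*(1)=-
k=0: j=0 S=109.0000 intr=21.1700 cont=24.6114 V=24.6114[hold]  S*(0)=-

price = 24.6114
boundary = - - 84.7233 96.0981 109.0000
tree:
24.6114
34.2231 15.0735
45.4467 23.1563 6.9803
55.4751 34.0719 12.2627 1.6540
64.3164 45.4467 21.1700 3.2879 0.0000
72.1113 55.4751 34.0719 6.5359 0.0000 0.0000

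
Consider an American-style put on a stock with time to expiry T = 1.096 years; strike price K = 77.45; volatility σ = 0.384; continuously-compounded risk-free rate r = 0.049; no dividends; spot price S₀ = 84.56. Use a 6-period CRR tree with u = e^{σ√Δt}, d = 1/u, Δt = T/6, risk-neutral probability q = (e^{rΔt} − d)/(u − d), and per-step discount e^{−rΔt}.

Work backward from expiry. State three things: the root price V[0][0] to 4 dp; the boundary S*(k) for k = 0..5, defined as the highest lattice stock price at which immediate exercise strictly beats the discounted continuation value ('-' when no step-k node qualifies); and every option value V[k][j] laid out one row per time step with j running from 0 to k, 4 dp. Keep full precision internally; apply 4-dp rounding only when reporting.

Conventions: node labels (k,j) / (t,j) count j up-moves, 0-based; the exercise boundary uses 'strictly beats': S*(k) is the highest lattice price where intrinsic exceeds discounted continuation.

price = 8.2274
boundary = - - - 51.6816 43.8591 51.6816
tree:
8.2274
12.4928 3.8743
18.3306 6.5577 1.1117
25.7684 10.8136 2.1838 0.0000
33.5909 17.1797 4.2895 0.0000 0.0000
40.2294 25.7684 8.4258 0.0000 0.0000 0.0000
45.8631 33.5909 16.5507 0.0000 0.0000 0.0000 0.0000

Δt=0.18267  u=1.17836  d=0.84864  q=0.48633  discount=0.99109
step 6 (expiry): payoffs max(K−S,0) = 45.8631 33.5909 16.5507 0.0000 0.0000 0.0000 0.0000
step 5: (k=5,j=0): S=37.2206, K−S=40.2294, hold=39.5393 ⇒ V=40.2294 exercise | (k=5,j=1): S=51.6816, K−S=25.7684, hold=25.0783 ⇒ V=25.7684 exercise | (k=5,j=2): S=71.7610, K−S=5.6890, hold=8.4258 ⇒ V=8.4258 continue | (k=5,j=3): S=99.6417, K−S=0.0000, hold=0.0000 ⇒ V=0.0000 continue | (k=5,j=4): S=138.3547, K−S=0.0000, hold=0.0000 ⇒ V=0.0000 continue | (k=5,j=5): S=192.1085, K−S=0.0000, hold=0.0000 ⇒ V=0.0000 continue  boundary S*=51.6816
step 4: (k=4,j=0): S=43.8591, K−S=33.5909, hold=32.9008 ⇒ V=33.5909 exercise | (k=4,j=1): S=60.8993, K−S=16.5507, hold=17.1797 ⇒ V=17.1797 continue | (k=4,j=2): S=84.5600, K−S=0.0000, hold=4.2895 ⇒ V=4.2895 continue | (k=4,j=3): S=117.4134, K−S=0.0000, hold=0.0000 ⇒ V=0.0000 continue | (k=4,j=4): S=163.0310, K−S=0.0000, hold=0.0000 ⇒ V=0.0000 continue  boundary S*=43.8591
step 3: (k=3,j=0): S=51.6816, K−S=25.7684, hold=25.3814 ⇒ V=25.7684 exercise | (k=3,j=1): S=71.7610, K−S=5.6890, hold=10.8136 ⇒ V=10.8136 continue | (k=3,j=2): S=99.6417, K−S=0.0000, hold=2.1838 ⇒ V=2.1838 continue | (k=3,j=3): S=138.3547, K−S=0.0000, hold=0.0000 ⇒ V=0.0000 continue  boundary S*=51.6816
step 2: (k=2,j=0): S=60.8993, K−S=16.5507, hold=18.3306 ⇒ V=18.3306 continue | (k=2,j=1): S=84.5600, K−S=0.0000, hold=6.5577 ⇒ V=6.5577 continue | (k=2,j=2): S=117.4134, K−S=0.0000, hold=1.1117 ⇒ V=1.1117 continue  boundary S*=-
step 1: (k=1,j=0): S=71.7610, K−S=5.6890, hold=12.4928 ⇒ V=12.4928 continue | (k=1,j=1): S=99.6417, K−S=0.0000, hold=3.8743 ⇒ V=3.8743 continue  boundary S*=-
step 0: (k=0,j=0): S=84.5600, K−S=0.0000, hold=8.2274 ⇒ V=8.2274 continue  boundary S*=-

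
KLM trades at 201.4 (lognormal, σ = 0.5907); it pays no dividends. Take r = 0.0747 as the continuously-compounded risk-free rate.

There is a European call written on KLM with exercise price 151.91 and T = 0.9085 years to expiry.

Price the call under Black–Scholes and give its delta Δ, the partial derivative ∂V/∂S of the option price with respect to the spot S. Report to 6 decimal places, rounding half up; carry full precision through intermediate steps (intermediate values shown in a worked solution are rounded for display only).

price = 74.632404
Δ = 0.816716

σ√T = 0.5907·√0.9085 = 0.563027
d₁ = (ln(S/K) + (r+σ²/2)T) / (σ√T) = (ln(201.4/151.91) + (0.0747+0.5907²/2)·0.9085) / 0.563027 = (0.282005 + 0.226365) / 0.563027 = 0.902922
d₂ = d₁ − σ√T = 0.902922 − 0.563027 = 0.339894
e^{−rT} = 0.934387
N(d₁) = 0.816716,  N(d₂) = 0.633032
Call price V = S·N(d₁) − K·e^{−rT}·N(d₂) = 164.486658 − 89.854254 = 74.632404
Δ = N(d₁) = 0.816716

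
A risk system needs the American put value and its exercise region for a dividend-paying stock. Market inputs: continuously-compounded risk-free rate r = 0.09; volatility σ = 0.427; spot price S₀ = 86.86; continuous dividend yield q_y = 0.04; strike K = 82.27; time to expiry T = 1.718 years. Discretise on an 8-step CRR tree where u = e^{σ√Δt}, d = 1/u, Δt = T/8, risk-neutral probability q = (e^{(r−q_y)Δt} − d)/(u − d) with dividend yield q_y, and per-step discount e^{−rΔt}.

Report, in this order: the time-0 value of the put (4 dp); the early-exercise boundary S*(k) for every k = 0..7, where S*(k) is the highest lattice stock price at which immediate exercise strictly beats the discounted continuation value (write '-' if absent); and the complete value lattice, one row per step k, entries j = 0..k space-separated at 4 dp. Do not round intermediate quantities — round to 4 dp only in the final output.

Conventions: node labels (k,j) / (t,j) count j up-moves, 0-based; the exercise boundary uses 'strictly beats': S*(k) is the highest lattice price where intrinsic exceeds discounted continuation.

price = 12.8066
boundary = - - - 47.9744 39.3616 47.9744 58.4718 47.9744
tree:
12.8066
18.3471 7.2743
25.5135 11.2638 3.2110
34.2956 16.9572 5.5012 0.8391
42.9084 24.6506 9.2413 1.6381 0.0000
49.9749 34.2956 15.1158 3.1981 0.0000 0.0000
55.7728 42.9084 23.7982 6.2437 0.0000 0.0000 0.0000
60.5298 49.9749 34.2956 12.1897 0.0000 0.0000 0.0000 0.0000
64.4328 55.7728 42.9084 23.7982 0.0000 0.0000 0.0000 0.0000 0.0000

Δt=0.21475, u=1.21881, d=0.82047, q=0.47779, disc=e^(-rΔt)=0.98086
k=8 terminal: V=max(K-S,0) → 64.4328 55.7728 42.9084 23.7982 0.0000 0.0000 0.0000 0.0000 0.0000
k=7: j=0 S=21.7402 intr=60.5298 cont=59.1410 V=60.5298[EX]; j=1 S=32.2951 intr=49.9749 cont=48.6764 V=49.9749[EX]; j=2 S=47.9744 intr=34.2956 cont=33.1311 V=34.2956[EX]; j=3 S=71.2661 intr=11.0039 cont=12.1897 V=12.1897[hold]; j=4 S=105.8660 intr=0.0000 cont=0.0000 V=0.0000[hold]; j=5 S=157.2642 intr=0.0000 cont=0.0000 V=0.0000[hold]; j=6 S=233.6165 intr=0.0000 cont=0.0000 V=0.0000[hold]; j=7 S=347.0379 intr=0.0000 cont=0.0000 V=0.0000[hold]  S*(7)=47.9744
k=6: j=0 S=26.4972 intr=55.7728 cont=54.4247 V=55.7728[EX]; j=1 S=39.3616 intr=42.9084 cont=41.6702 V=42.9084[EX]; j=2 S=58.4718 intr=23.7982 cont=23.2793 V=23.7982[EX]; j=3 S=86.8600 intr=0.0000 cont=6.2437 V=6.2437[hold]; j=4 S=129.0308 intr=0.0000 cont=0.0000 V=0.0000[hold]; j=5 S=191.6755 intr=0.0000 cont=0.0000 V=0.0000[hold]; j=6 S=284.7345 intr=0.0000 cont=0.0000 V=0.0000[hold]  S*(6)=58.4718
k=5: j=0 S=32.2951 intr=49.9749 cont=48.6764 V=49.9749[EX]; j=1 S=47.9744 intr=34.2956 cont=33.1311 V=34.2956[EX]; j=2 S=71.2661 intr=11.0039 cont=15.1158 V=15.1158[hold]; j=3 S=105.8660 intr=0.0000 cont=3.1981 V=3.1981[hold]; j=4 S=157.2642 intr=0.0000 cont=0.0000 V=0.0000[hold]; j=5 S=233.6165 intr=0.0000 cont=0.0000 V=0.0000[hold]  S*(5)=47.9744
k=4: j=0 S=39.3616 intr=42.9084 cont=41.6702 V=42.9084[EX]; j=1 S=58.4718 intr=23.7982 cont=24.6506 V=24.6506[hold]; j=2 S=86.8600 intr=0.0000 cont=9.2413 V=9.2413[hold]; j=3 S=129.0308 intr=0.0000 cont=1.6381 V=1.6381[hold]; j=4 S=191.6755 intr=0.0000 cont=0.0000 V=0.0000[hold]  S*(4)=39.3616
k=3: j=0 S=47.9744 intr=34.2956 cont=33.5306 V=34.2956[EX]; j=1 S=71.2661 intr=11.0039 cont=16.9572 V=16.9572[hold]; j=2 S=105.8660 intr=0.0000 cont=5.5012 V=5.5012[hold]; j=3 S=157.2642 intr=0.0000 cont=0.8391 V=0.8391[hold]  S*(3)=47.9744
k=2: j=0 S=58.4718 intr=23.7982 cont=25.5135 V=25.5135[hold]; j=1 S=86.8600 intr=0.0000 cont=11.2638 V=11.2638[hold]; j=2 S=129.0308 intr=0.0000 cont=3.2110 V=3.2110[hold]  S*(2)=-
k=1: j=0 S=71.2661 intr=11.0039 cont=18.3471 V=18.3471[hold]; j=1 S=105.8660 intr=0.0000 cont=7.2743 V=7.2743[hold]  S*(1)=-
k=0: j=0 S=86.8600 intr=0.0000 cont=12.8066 V=12.8066[hold]  S*(0)=-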